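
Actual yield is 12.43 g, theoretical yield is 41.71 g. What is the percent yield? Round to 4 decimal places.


% yield = 100 * actual / theoretical
% yield = 100 * 12.43 / 41.71
% yield = 29.80100695 %, rounded to 4 dp:

29.8010 %


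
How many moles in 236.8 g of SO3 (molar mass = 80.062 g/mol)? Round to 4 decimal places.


n = mass / M
n = 236.8 / 80.062
n = 2.95770778 mol, rounded to 4 dp:

2.9577 mol


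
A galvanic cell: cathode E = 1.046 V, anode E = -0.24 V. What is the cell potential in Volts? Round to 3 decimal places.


Standard cell potential: E_cell = E_cathode - E_anode.
E_cell = 1.046 - (-0.24)
E_cell = 1.286 V, rounded to 3 dp:

1.286 V


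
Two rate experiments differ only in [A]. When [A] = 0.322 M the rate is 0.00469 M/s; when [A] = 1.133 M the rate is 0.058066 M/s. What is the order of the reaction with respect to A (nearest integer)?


Rate is proportional to [A]^n, so rate2/rate1 = ([A]2/[A]1)^n. Take logs to solve for n.
rate2/rate1 = 0.058066 / 0.00469 = 12.3808
[A]2/[A]1 = 1.133 / 0.322 = 3.5186
n = ln(12.3808) / ln(3.5186) = 2.0
Nearest integer order:

2


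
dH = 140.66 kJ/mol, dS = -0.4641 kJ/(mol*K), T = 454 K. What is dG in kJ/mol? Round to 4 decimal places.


Gibbs: dG = dH - T*dS (consistent units, dS already in kJ/(mol*K)).
T*dS = 454 * -0.4641 = -210.7014
dG = 140.66 - (-210.7014)
dG = 351.3614 kJ/mol, rounded to 4 dp:

351.3614 kJ/mol


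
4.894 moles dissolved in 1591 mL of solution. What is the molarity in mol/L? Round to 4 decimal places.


Convert volume to liters: V_L = V_mL / 1000.
V_L = 1591 / 1000 = 1.591 L
M = n / V_L = 4.894 / 1.591
M = 3.0760528 mol/L, rounded to 4 dp:

3.0761 mol/L


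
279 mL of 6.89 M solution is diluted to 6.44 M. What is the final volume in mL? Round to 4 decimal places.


Dilution: M1*V1 = M2*V2, solve for V2.
V2 = M1*V1 / M2
V2 = 6.89 * 279 / 6.44
V2 = 1922.31 / 6.44
V2 = 298.49534161 mL, rounded to 4 dp:

298.4953 mL


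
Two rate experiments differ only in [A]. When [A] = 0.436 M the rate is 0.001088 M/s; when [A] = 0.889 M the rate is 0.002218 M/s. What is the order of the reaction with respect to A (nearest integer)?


Rate is proportional to [A]^n, so rate2/rate1 = ([A]2/[A]1)^n. Take logs to solve for n.
rate2/rate1 = 0.002218 / 0.001088 = 2.0386
[A]2/[A]1 = 0.889 / 0.436 = 2.039
n = ln(2.0386) / ln(2.039) = 1.0
Nearest integer order:

1


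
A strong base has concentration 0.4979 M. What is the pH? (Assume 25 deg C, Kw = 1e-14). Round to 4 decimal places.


A strong base dissociates completely, so [OH-] equals the given concentration.
pOH = -log10([OH-]) = -log10(0.4979) = 0.302858
pH = 14 - pOH = 14 - 0.302858
pH = 13.697142, rounded to 4 dp:

13.6971


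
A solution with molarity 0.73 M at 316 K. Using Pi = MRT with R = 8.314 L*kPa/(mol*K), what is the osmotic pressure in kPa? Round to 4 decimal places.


Osmotic pressure (van't Hoff): Pi = M*R*T.
RT = 8.314 * 316 = 2627.224
Pi = 0.73 * 2627.224
Pi = 1917.87352 kPa, rounded to 4 dp:

1917.8735 kPa


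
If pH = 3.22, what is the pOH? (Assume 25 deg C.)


At 25 deg C, pH + pOH = 14.
pOH = 14 - pH = 14 - 3.22
pOH = 10.78:

10.78


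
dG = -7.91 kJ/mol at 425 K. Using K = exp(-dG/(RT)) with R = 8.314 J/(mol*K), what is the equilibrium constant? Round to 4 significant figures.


dG is in kJ/mol; multiply by 1000 to match R in J/(mol*K).
RT = 8.314 * 425 = 3533.45 J/mol
exponent = -dG*1000 / (RT) = -(-7.91*1000) / 3533.45 = 2.23860533
K = exp(2.23860533)
K = 9.3802398, rounded to 4 significant figures:

9.380


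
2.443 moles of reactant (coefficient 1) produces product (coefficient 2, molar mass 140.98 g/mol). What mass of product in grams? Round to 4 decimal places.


Use the coefficient ratio to convert reactant moles to product moles, then multiply by the product's molar mass.
moles_P = moles_R * (coeff_P / coeff_R) = 2.443 * (2/1) = 4.886
mass_P = moles_P * M_P = 4.886 * 140.98
mass_P = 688.82828 g, rounded to 4 dp:

688.8283 g


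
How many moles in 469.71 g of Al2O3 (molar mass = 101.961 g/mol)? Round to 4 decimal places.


n = mass / M
n = 469.71 / 101.961
n = 4.60676141 mol, rounded to 4 dp:

4.6068 mol


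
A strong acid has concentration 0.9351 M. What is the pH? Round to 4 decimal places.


A strong acid dissociates completely, so [H+] equals the given concentration.
pH = -log10([H+]) = -log10(0.9351)
pH = 0.02914194, rounded to 4 dp:

0.0291


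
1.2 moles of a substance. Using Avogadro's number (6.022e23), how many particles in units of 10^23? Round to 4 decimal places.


N = n * NA, then divide by 1e23 for the requested units.
N / 1e23 = n * 6.022
N / 1e23 = 1.2 * 6.022
N / 1e23 = 7.2264, rounded to 4 dp:

7.2264


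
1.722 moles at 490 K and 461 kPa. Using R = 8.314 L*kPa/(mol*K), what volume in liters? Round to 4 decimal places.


PV = nRT, solve for V = nRT / P.
nRT = 1.722 * 8.314 * 490 = 7015.1869
V = 7015.1869 / 461
V = 15.21732516 L, rounded to 4 dp:

15.2173 L


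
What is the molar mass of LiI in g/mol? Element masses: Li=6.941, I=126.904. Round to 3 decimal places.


M = sum(count * atomic_mass) over atoms.
M = 1*6.941 + 1*126.904
M = 6.941 + 126.904
M = 133.845 g/mol, rounded to 3 dp:

133.845 g/mol


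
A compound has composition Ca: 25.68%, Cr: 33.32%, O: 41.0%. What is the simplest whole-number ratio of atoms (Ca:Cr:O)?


Assume 100 g of compound, divide each mass% by atomic mass to get moles, then normalize by the smallest to get a raw atom ratio.
Moles per 100 g: Ca: 25.68/40.078 = 0.6408, Cr: 33.32/51.996 = 0.6408, O: 41.0/15.999 = 2.5627
Raw ratio (divide by min = 0.6408): Ca: 1.0, Cr: 1.0, O: 3.999
Multiply by 1 to clear fractions: Ca: 1.0 ~= 1, Cr: 1.0 ~= 1, O: 3.999 ~= 4
Reduce by GCD to get the simplest whole-number ratio:

1:1:4


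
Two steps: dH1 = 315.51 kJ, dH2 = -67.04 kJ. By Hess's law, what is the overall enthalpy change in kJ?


Hess's law: enthalpy is a state function, so add the step enthalpies.
dH_total = dH1 + dH2 = 315.51 + (-67.04)
dH_total = 248.47 kJ:

248.47 kJ


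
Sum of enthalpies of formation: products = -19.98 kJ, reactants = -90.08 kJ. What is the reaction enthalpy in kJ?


dH_rxn = sum(dH_f products) - sum(dH_f reactants)
dH_rxn = -19.98 - (-90.08)
dH_rxn = 70.1 kJ:

70.10 kJ


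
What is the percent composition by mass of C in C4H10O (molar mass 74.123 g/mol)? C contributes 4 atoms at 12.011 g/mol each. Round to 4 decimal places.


pct = 100 * (n_elem * M_elem) / M_total
mass_contribution = 4 * 12.011 = 48.044 g/mol
pct = 100 * 48.044 / 74.123
pct = 64.81658864 %, rounded to 4 dp:

64.8166 %


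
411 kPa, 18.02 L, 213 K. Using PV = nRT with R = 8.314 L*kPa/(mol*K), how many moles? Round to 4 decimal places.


PV = nRT, solve for n = PV / (RT).
PV = 411 * 18.02 = 7406.22
RT = 8.314 * 213 = 1770.882
n = 7406.22 / 1770.882
n = 4.18222106 mol, rounded to 4 dp:

4.1822 mol


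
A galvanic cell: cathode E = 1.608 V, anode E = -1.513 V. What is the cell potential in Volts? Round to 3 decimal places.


Standard cell potential: E_cell = E_cathode - E_anode.
E_cell = 1.608 - (-1.513)
E_cell = 3.121 V, rounded to 3 dp:

3.121 V


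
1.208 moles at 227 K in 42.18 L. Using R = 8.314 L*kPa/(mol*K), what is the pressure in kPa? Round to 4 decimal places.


PV = nRT, solve for P = nRT / V.
nRT = 1.208 * 8.314 * 227 = 2279.8318
P = 2279.8318 / 42.18
P = 54.05006638 kPa, rounded to 4 dp:

54.0501 kPa


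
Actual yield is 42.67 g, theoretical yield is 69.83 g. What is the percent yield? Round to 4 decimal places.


% yield = 100 * actual / theoretical
% yield = 100 * 42.67 / 69.83
% yield = 61.10554203 %, rounded to 4 dp:

61.1055 %


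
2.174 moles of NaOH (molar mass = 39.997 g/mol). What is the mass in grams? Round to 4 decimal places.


mass = n * M
mass = 2.174 * 39.997
mass = 86.953478 g, rounded to 4 dp:

86.9535 g


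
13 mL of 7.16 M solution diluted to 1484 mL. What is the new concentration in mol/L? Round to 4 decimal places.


Dilution: M1*V1 = M2*V2, solve for M2.
M2 = M1*V1 / V2
M2 = 7.16 * 13 / 1484
M2 = 93.08 / 1484
M2 = 0.06272237 mol/L, rounded to 4 dp:

0.0627 mol/L


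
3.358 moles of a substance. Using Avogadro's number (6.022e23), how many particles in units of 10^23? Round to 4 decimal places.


N = n * NA, then divide by 1e23 for the requested units.
N / 1e23 = n * 6.022
N / 1e23 = 3.358 * 6.022
N / 1e23 = 20.221876, rounded to 4 dp:

20.2219


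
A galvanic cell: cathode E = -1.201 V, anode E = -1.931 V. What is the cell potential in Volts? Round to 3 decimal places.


Standard cell potential: E_cell = E_cathode - E_anode.
E_cell = -1.201 - (-1.931)
E_cell = 0.73 V, rounded to 3 dp:

0.730 V


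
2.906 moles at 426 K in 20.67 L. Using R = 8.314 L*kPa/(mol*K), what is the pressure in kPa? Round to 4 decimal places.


PV = nRT, solve for P = nRT / V.
nRT = 2.906 * 8.314 * 426 = 10292.3662
P = 10292.3662 / 20.67
P = 497.93740687 kPa, rounded to 4 dp:

497.9374 kPa


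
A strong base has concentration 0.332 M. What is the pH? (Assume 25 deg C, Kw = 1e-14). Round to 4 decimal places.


A strong base dissociates completely, so [OH-] equals the given concentration.
pOH = -log10([OH-]) = -log10(0.332) = 0.478862
pH = 14 - pOH = 14 - 0.478862
pH = 13.521138, rounded to 4 dp:

13.5211


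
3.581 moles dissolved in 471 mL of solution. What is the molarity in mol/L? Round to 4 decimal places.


Convert volume to liters: V_L = V_mL / 1000.
V_L = 471 / 1000 = 0.471 L
M = n / V_L = 3.581 / 0.471
M = 7.6029724 mol/L, rounded to 4 dp:

7.6030 mol/L


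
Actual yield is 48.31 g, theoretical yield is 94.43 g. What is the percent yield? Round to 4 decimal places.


% yield = 100 * actual / theoretical
% yield = 100 * 48.31 / 94.43
% yield = 51.15958911 %, rounded to 4 dp:

51.1596 %


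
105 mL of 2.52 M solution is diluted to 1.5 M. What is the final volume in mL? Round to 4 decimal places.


Dilution: M1*V1 = M2*V2, solve for V2.
V2 = M1*V1 / M2
V2 = 2.52 * 105 / 1.5
V2 = 264.6 / 1.5
V2 = 176.4 mL, rounded to 4 dp:

176.4000 mL


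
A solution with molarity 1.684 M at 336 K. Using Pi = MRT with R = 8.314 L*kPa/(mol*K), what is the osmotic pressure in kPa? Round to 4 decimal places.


Osmotic pressure (van't Hoff): Pi = M*R*T.
RT = 8.314 * 336 = 2793.504
Pi = 1.684 * 2793.504
Pi = 4704.260736 kPa, rounded to 4 dp:

4704.2607 kPa


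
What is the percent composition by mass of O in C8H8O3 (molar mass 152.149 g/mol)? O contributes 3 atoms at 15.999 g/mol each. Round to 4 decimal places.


pct = 100 * (n_elem * M_elem) / M_total
mass_contribution = 3 * 15.999 = 47.997 g/mol
pct = 100 * 47.997 / 152.149
pct = 31.54605025 %, rounded to 4 dp:

31.5461 %


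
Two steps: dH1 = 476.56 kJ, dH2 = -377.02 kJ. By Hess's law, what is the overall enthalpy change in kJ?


Hess's law: enthalpy is a state function, so add the step enthalpies.
dH_total = dH1 + dH2 = 476.56 + (-377.02)
dH_total = 99.54 kJ:

99.54 kJ


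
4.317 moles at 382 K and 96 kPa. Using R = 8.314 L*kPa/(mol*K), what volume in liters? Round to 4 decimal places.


PV = nRT, solve for V = nRT / P.
nRT = 4.317 * 8.314 * 382 = 13710.5675
V = 13710.5675 / 96
V = 142.81841146 L, rounded to 4 dp:

142.8184 L


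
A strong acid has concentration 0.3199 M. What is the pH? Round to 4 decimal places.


A strong acid dissociates completely, so [H+] equals the given concentration.
pH = -log10([H+]) = -log10(0.3199)
pH = 0.49498576, rounded to 4 dp:

0.4950


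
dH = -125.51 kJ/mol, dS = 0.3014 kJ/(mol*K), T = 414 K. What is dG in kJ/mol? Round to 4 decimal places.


Gibbs: dG = dH - T*dS (consistent units, dS already in kJ/(mol*K)).
T*dS = 414 * 0.3014 = 124.7796
dG = -125.51 - (124.7796)
dG = -250.2896 kJ/mol, rounded to 4 dp:

-250.2896 kJ/mol


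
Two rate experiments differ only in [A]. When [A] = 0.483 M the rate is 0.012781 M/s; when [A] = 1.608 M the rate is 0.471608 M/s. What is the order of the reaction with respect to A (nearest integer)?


Rate is proportional to [A]^n, so rate2/rate1 = ([A]2/[A]1)^n. Take logs to solve for n.
rate2/rate1 = 0.471608 / 0.012781 = 36.8991
[A]2/[A]1 = 1.608 / 0.483 = 3.3292
n = ln(36.8991) / ln(3.3292) = 3.0
Nearest integer order:

3


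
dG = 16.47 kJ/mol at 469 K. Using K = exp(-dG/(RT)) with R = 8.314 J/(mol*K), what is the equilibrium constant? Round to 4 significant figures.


dG is in kJ/mol; multiply by 1000 to match R in J/(mol*K).
RT = 8.314 * 469 = 3899.266 J/mol
exponent = -dG*1000 / (RT) = -(16.47*1000) / 3899.266 = -4.22387188
K = exp(-4.22387188)
K = 0.014641843, rounded to 4 significant figures:

0.01464


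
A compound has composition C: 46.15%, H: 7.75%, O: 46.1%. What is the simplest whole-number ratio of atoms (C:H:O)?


Assume 100 g of compound, divide each mass% by atomic mass to get moles, then normalize by the smallest to get a raw atom ratio.
Moles per 100 g: C: 46.15/12.011 = 3.8423, H: 7.75/1.008 = 7.6885, O: 46.1/15.999 = 2.8814
Raw ratio (divide by min = 2.8814): C: 1.333, H: 2.668, O: 1.0
Multiply by 3 to clear fractions: C: 4.0 ~= 4, H: 8.005 ~= 8, O: 3.0 ~= 3
Reduce by GCD to get the simplest whole-number ratio:

4:8:3


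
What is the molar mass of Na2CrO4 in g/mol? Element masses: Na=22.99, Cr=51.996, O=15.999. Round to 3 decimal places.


M = sum(count * atomic_mass) over atoms.
M = 2*22.99 + 1*51.996 + 4*15.999
M = 45.98 + 51.996 + 63.996
M = 161.972 g/mol, rounded to 3 dp:

161.972 g/mol


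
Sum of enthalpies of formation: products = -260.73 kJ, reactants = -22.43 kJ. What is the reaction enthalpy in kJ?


dH_rxn = sum(dH_f products) - sum(dH_f reactants)
dH_rxn = -260.73 - (-22.43)
dH_rxn = -238.3 kJ:

-238.30 kJ


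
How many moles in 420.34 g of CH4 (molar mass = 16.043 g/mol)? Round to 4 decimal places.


n = mass / M
n = 420.34 / 16.043
n = 26.20083526 mol, rounded to 4 dp:

26.2008 mol


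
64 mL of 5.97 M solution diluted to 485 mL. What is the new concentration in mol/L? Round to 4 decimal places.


Dilution: M1*V1 = M2*V2, solve for M2.
M2 = M1*V1 / V2
M2 = 5.97 * 64 / 485
M2 = 382.08 / 485
M2 = 0.78779381 mol/L, rounded to 4 dp:

0.7878 mol/L


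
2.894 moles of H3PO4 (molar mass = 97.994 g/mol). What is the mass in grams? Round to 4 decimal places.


mass = n * M
mass = 2.894 * 97.994
mass = 283.594636 g, rounded to 4 dp:

283.5946 g


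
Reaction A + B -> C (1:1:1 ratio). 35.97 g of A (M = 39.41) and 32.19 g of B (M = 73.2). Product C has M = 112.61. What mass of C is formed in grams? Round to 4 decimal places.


Find moles of each reactant; the smaller value is the limiting reagent in a 1:1:1 reaction, so moles_C equals moles of the limiter.
n_A = mass_A / M_A = 35.97 / 39.41 = 0.912713 mol
n_B = mass_B / M_B = 32.19 / 73.2 = 0.439754 mol
Limiting reagent: B (smaller), n_limiting = 0.439754 mol
mass_C = n_limiting * M_C = 0.439754 * 112.61
mass_C = 49.52069794 g, rounded to 4 dp:

49.5207 g


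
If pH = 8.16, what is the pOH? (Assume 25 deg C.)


At 25 deg C, pH + pOH = 14.
pOH = 14 - pH = 14 - 8.16
pOH = 5.84:

5.84


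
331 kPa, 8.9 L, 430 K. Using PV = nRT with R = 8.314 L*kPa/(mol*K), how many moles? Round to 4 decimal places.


PV = nRT, solve for n = PV / (RT).
PV = 331 * 8.9 = 2945.9
RT = 8.314 * 430 = 3575.02
n = 2945.9 / 3575.02
n = 0.82402336 mol, rounded to 4 dp:

0.8240 mol


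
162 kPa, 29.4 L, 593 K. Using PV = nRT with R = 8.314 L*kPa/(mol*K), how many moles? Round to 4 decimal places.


PV = nRT, solve for n = PV / (RT).
PV = 162 * 29.4 = 4762.8
RT = 8.314 * 593 = 4930.202
n = 4762.8 / 4930.202
n = 0.96604561 mol, rounded to 4 dp:

0.9660 mol


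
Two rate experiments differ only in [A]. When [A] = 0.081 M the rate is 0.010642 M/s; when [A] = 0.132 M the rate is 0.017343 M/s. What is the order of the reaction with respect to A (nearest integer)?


Rate is proportional to [A]^n, so rate2/rate1 = ([A]2/[A]1)^n. Take logs to solve for n.
rate2/rate1 = 0.017343 / 0.010642 = 1.6297
[A]2/[A]1 = 0.132 / 0.081 = 1.6296
n = ln(1.6297) / ln(1.6296) = 1.0
Nearest integer order:

1


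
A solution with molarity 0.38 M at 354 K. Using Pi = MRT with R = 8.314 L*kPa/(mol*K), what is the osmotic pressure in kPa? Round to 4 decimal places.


Osmotic pressure (van't Hoff): Pi = M*R*T.
RT = 8.314 * 354 = 2943.156
Pi = 0.38 * 2943.156
Pi = 1118.39928 kPa, rounded to 4 dp:

1118.3993 kPa


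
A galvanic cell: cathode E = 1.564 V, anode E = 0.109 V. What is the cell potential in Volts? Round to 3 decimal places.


Standard cell potential: E_cell = E_cathode - E_anode.
E_cell = 1.564 - (0.109)
E_cell = 1.455 V, rounded to 3 dp:

1.455 V


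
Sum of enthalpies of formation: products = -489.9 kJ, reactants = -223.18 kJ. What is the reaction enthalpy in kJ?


dH_rxn = sum(dH_f products) - sum(dH_f reactants)
dH_rxn = -489.9 - (-223.18)
dH_rxn = -266.72 kJ:

-266.72 kJ


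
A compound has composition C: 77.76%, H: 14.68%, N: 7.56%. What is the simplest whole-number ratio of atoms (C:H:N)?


Assume 100 g of compound, divide each mass% by atomic mass to get moles, then normalize by the smallest to get a raw atom ratio.
Moles per 100 g: C: 77.76/12.011 = 6.4741, H: 14.68/1.008 = 14.5635, N: 7.56/14.007 = 0.5397
Raw ratio (divide by min = 0.5397): C: 11.995, H: 26.983, N: 1.0
Multiply by 1 to clear fractions: C: 11.995 ~= 12, H: 26.983 ~= 27, N: 1.0 ~= 1
Reduce by GCD to get the simplest whole-number ratio:

12:27:1


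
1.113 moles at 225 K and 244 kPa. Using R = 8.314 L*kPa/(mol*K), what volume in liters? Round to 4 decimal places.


PV = nRT, solve for V = nRT / P.
nRT = 1.113 * 8.314 * 225 = 2082.0334
V = 2082.0334 / 244
V = 8.53292377 L, rounded to 4 dp:

8.5329 L


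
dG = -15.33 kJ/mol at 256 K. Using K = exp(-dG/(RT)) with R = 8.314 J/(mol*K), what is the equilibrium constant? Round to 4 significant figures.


dG is in kJ/mol; multiply by 1000 to match R in J/(mol*K).
RT = 8.314 * 256 = 2128.384 J/mol
exponent = -dG*1000 / (RT) = -(-15.33*1000) / 2128.384 = 7.20264764
K = exp(7.20264764)
K = 1342.9818, rounded to 4 significant figures:

1343


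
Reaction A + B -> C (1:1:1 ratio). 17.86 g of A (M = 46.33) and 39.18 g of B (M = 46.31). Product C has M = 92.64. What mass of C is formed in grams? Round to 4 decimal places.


Find moles of each reactant; the smaller value is the limiting reagent in a 1:1:1 reaction, so moles_C equals moles of the limiter.
n_A = mass_A / M_A = 17.86 / 46.33 = 0.385495 mol
n_B = mass_B / M_B = 39.18 / 46.31 = 0.846038 mol
Limiting reagent: A (smaller), n_limiting = 0.385495 mol
mass_C = n_limiting * M_C = 0.385495 * 92.64
mass_C = 35.7122568 g, rounded to 4 dp:

35.7123 g


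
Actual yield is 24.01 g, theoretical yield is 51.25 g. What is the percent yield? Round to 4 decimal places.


% yield = 100 * actual / theoretical
% yield = 100 * 24.01 / 51.25
% yield = 46.84878049 %, rounded to 4 dp:

46.8488 %


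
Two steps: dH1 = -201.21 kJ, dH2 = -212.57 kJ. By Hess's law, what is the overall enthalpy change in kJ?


Hess's law: enthalpy is a state function, so add the step enthalpies.
dH_total = dH1 + dH2 = -201.21 + (-212.57)
dH_total = -413.78 kJ:

-413.78 kJ


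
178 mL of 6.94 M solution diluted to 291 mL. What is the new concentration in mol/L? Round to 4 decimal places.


Dilution: M1*V1 = M2*V2, solve for M2.
M2 = M1*V1 / V2
M2 = 6.94 * 178 / 291
M2 = 1235.32 / 291
M2 = 4.24508591 mol/L, rounded to 4 dp:

4.2451 mol/L


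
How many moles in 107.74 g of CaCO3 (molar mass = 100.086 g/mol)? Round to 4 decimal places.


n = mass / M
n = 107.74 / 100.086
n = 1.07647423 mol, rounded to 4 dp:

1.0765 mol


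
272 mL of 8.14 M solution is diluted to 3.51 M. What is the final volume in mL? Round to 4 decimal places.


Dilution: M1*V1 = M2*V2, solve for V2.
V2 = M1*V1 / M2
V2 = 8.14 * 272 / 3.51
V2 = 2214.08 / 3.51
V2 = 630.79202279 mL, rounded to 4 dp:

630.7920 mL


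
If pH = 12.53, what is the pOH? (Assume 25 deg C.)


At 25 deg C, pH + pOH = 14.
pOH = 14 - pH = 14 - 12.53
pOH = 1.47:

1.47


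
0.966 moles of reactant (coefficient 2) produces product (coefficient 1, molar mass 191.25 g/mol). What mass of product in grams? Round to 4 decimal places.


Use the coefficient ratio to convert reactant moles to product moles, then multiply by the product's molar mass.
moles_P = moles_R * (coeff_P / coeff_R) = 0.966 * (1/2) = 0.483
mass_P = moles_P * M_P = 0.483 * 191.25
mass_P = 92.37375 g, rounded to 4 dp:

92.3738 g


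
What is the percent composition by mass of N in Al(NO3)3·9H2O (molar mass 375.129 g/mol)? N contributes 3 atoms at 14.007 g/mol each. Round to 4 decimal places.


pct = 100 * (n_elem * M_elem) / M_total
mass_contribution = 3 * 14.007 = 42.021 g/mol
pct = 100 * 42.021 / 375.129
pct = 11.2017466 %, rounded to 4 dp:

11.2017 %


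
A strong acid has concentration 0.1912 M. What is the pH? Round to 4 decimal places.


A strong acid dissociates completely, so [H+] equals the given concentration.
pH = -log10([H+]) = -log10(0.1912)
pH = 0.71851211, rounded to 4 dp:

0.7185


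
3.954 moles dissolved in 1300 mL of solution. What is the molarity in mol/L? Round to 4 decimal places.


Convert volume to liters: V_L = V_mL / 1000.
V_L = 1300 / 1000 = 1.3 L
M = n / V_L = 3.954 / 1.3
M = 3.04153846 mol/L, rounded to 4 dp:

3.0415 mol/L


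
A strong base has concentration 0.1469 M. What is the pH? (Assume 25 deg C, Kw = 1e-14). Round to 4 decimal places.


A strong base dissociates completely, so [OH-] equals the given concentration.
pOH = -log10([OH-]) = -log10(0.1469) = 0.832978
pH = 14 - pOH = 14 - 0.832978
pH = 13.167022, rounded to 4 dp:

13.1670


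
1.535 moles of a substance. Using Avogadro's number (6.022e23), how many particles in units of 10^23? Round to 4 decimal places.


N = n * NA, then divide by 1e23 for the requested units.
N / 1e23 = n * 6.022
N / 1e23 = 1.535 * 6.022
N / 1e23 = 9.24377, rounded to 4 dp:

9.2438


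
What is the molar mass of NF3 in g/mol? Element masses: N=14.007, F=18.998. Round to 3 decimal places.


M = sum(count * atomic_mass) over atoms.
M = 1*14.007 + 3*18.998
M = 14.007 + 56.994
M = 71.001 g/mol, rounded to 3 dp:

71.001 g/mol


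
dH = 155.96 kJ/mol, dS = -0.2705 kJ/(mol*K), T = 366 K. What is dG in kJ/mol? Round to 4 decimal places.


Gibbs: dG = dH - T*dS (consistent units, dS already in kJ/(mol*K)).
T*dS = 366 * -0.2705 = -99.003
dG = 155.96 - (-99.003)
dG = 254.963 kJ/mol, rounded to 4 dp:

254.9630 kJ/mol


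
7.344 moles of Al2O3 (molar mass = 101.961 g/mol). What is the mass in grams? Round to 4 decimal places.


mass = n * M
mass = 7.344 * 101.961
mass = 748.801584 g, rounded to 4 dp:

748.8016 g


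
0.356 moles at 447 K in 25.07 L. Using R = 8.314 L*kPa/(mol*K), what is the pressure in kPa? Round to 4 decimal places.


PV = nRT, solve for P = nRT / V.
nRT = 0.356 * 8.314 * 447 = 1323.0234
P = 1323.0234 / 25.07
P = 52.77317112 kPa, rounded to 4 dp:

52.7732 kPa


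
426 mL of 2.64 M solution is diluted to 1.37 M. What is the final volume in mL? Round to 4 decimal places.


Dilution: M1*V1 = M2*V2, solve for V2.
V2 = M1*V1 / M2
V2 = 2.64 * 426 / 1.37
V2 = 1124.64 / 1.37
V2 = 820.90510949 mL, rounded to 4 dp:

820.9051 mL


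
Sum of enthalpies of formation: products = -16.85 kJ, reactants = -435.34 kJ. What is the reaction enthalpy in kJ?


dH_rxn = sum(dH_f products) - sum(dH_f reactants)
dH_rxn = -16.85 - (-435.34)
dH_rxn = 418.49 kJ:

418.49 kJ


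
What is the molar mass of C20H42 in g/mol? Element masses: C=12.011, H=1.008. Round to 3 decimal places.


M = sum(count * atomic_mass) over atoms.
M = 20*12.011 + 42*1.008
M = 240.22 + 42.336
M = 282.556 g/mol, rounded to 3 dp:

282.556 g/mol


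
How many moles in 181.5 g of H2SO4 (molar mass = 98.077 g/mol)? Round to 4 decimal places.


n = mass / M
n = 181.5 / 98.077
n = 1.85058678 mol, rounded to 4 dp:

1.8506 mol


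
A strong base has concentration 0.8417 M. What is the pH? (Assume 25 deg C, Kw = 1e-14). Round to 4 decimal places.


A strong base dissociates completely, so [OH-] equals the given concentration.
pOH = -log10([OH-]) = -log10(0.8417) = 0.074843
pH = 14 - pOH = 14 - 0.074843
pH = 13.925157, rounded to 4 dp:

13.9252


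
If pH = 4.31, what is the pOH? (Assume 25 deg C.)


At 25 deg C, pH + pOH = 14.
pOH = 14 - pH = 14 - 4.31
pOH = 9.69:

9.69


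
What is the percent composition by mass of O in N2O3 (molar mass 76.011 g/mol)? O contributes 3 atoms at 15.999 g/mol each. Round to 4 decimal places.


pct = 100 * (n_elem * M_elem) / M_total
mass_contribution = 3 * 15.999 = 47.997 g/mol
pct = 100 * 47.997 / 76.011
pct = 63.14480799 %, rounded to 4 dp:

63.1448 %


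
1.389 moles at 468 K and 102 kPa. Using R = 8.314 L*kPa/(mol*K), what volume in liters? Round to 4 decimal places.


PV = nRT, solve for V = nRT / P.
nRT = 1.389 * 8.314 * 468 = 5404.5323
V = 5404.5323 / 102
V = 52.98561078 L, rounded to 4 dp:

52.9856 L


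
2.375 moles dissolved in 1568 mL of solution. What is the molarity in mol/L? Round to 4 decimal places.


Convert volume to liters: V_L = V_mL / 1000.
V_L = 1568 / 1000 = 1.568 L
M = n / V_L = 2.375 / 1.568
M = 1.51466837 mol/L, rounded to 4 dp:

1.5147 mol/L


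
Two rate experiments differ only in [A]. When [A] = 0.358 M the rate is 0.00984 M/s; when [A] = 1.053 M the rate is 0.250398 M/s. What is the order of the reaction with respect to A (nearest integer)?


Rate is proportional to [A]^n, so rate2/rate1 = ([A]2/[A]1)^n. Take logs to solve for n.
rate2/rate1 = 0.250398 / 0.00984 = 25.447
[A]2/[A]1 = 1.053 / 0.358 = 2.9413
n = ln(25.447) / ln(2.9413) = 3.0
Nearest integer order:

3


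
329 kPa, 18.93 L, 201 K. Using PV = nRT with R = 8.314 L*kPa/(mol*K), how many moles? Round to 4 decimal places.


PV = nRT, solve for n = PV / (RT).
PV = 329 * 18.93 = 6227.97
RT = 8.314 * 201 = 1671.114
n = 6227.97 / 1671.114
n = 3.72683731 mol, rounded to 4 dp:

3.7268 mol


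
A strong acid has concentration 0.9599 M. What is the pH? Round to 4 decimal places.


A strong acid dissociates completely, so [H+] equals the given concentration.
pH = -log10([H+]) = -log10(0.9599)
pH = 0.01777401, rounded to 4 dp:

0.0178


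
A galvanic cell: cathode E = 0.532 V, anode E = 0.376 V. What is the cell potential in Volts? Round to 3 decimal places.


Standard cell potential: E_cell = E_cathode - E_anode.
E_cell = 0.532 - (0.376)
E_cell = 0.156 V, rounded to 3 dp:

0.156 V


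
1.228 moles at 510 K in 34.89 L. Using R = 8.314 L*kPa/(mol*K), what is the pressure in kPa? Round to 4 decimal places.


PV = nRT, solve for P = nRT / V.
nRT = 1.228 * 8.314 * 510 = 5206.8919
P = 5206.8919 / 34.89
P = 149.23737174 kPa, rounded to 4 dp:

149.2374 kPa


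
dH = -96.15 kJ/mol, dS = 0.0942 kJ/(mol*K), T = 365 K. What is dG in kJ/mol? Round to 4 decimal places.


Gibbs: dG = dH - T*dS (consistent units, dS already in kJ/(mol*K)).
T*dS = 365 * 0.0942 = 34.383
dG = -96.15 - (34.383)
dG = -130.533 kJ/mol, rounded to 4 dp:

-130.5330 kJ/mol


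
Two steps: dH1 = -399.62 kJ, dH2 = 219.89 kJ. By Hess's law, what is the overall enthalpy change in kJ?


Hess's law: enthalpy is a state function, so add the step enthalpies.
dH_total = dH1 + dH2 = -399.62 + (219.89)
dH_total = -179.73 kJ:

-179.73 kJ


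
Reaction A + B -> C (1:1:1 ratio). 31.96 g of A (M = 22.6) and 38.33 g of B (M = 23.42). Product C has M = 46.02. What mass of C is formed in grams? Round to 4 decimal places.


Find moles of each reactant; the smaller value is the limiting reagent in a 1:1:1 reaction, so moles_C equals moles of the limiter.
n_A = mass_A / M_A = 31.96 / 22.6 = 1.414159 mol
n_B = mass_B / M_B = 38.33 / 23.42 = 1.636635 mol
Limiting reagent: A (smaller), n_limiting = 1.414159 mol
mass_C = n_limiting * M_C = 1.414159 * 46.02
mass_C = 65.07959718 g, rounded to 4 dp:

65.0796 g


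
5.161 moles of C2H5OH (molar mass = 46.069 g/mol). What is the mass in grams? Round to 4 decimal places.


mass = n * M
mass = 5.161 * 46.069
mass = 237.762109 g, rounded to 4 dp:

237.7621 g


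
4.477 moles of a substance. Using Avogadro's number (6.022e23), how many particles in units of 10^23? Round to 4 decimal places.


N = n * NA, then divide by 1e23 for the requested units.
N / 1e23 = n * 6.022
N / 1e23 = 4.477 * 6.022
N / 1e23 = 26.960494, rounded to 4 dp:

26.9605


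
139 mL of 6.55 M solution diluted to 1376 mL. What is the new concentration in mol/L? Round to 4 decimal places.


Dilution: M1*V1 = M2*V2, solve for M2.
M2 = M1*V1 / V2
M2 = 6.55 * 139 / 1376
M2 = 910.45 / 1376
M2 = 0.66166424 mol/L, rounded to 4 dp:

0.6617 mol/L


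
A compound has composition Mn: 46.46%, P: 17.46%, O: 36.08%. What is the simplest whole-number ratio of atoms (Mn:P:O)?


Assume 100 g of compound, divide each mass% by atomic mass to get moles, then normalize by the smallest to get a raw atom ratio.
Moles per 100 g: Mn: 46.46/54.938 = 0.8457, P: 17.46/30.974 = 0.5637, O: 36.08/15.999 = 2.2551
Raw ratio (divide by min = 0.5637): Mn: 1.5, P: 1.0, O: 4.001
Multiply by 2 to clear fractions: Mn: 3.0 ~= 3, P: 2.0 ~= 2, O: 8.001 ~= 8
Reduce by GCD to get the simplest whole-number ratio:

3:2:8


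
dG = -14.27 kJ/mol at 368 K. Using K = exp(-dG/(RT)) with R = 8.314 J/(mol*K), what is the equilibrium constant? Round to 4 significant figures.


dG is in kJ/mol; multiply by 1000 to match R in J/(mol*K).
RT = 8.314 * 368 = 3059.552 J/mol
exponent = -dG*1000 / (RT) = -(-14.27*1000) / 3059.552 = 4.66408154
K = exp(4.66408154)
K = 106.06812, rounded to 4 significant figures:

106.1


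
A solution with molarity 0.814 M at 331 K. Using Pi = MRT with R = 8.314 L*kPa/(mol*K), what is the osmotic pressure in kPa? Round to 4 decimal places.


Osmotic pressure (van't Hoff): Pi = M*R*T.
RT = 8.314 * 331 = 2751.934
Pi = 0.814 * 2751.934
Pi = 2240.074276 kPa, rounded to 4 dp:

2240.0743 kPa


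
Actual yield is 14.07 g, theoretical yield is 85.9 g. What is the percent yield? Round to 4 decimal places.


% yield = 100 * actual / theoretical
% yield = 100 * 14.07 / 85.9
% yield = 16.37951106 %, rounded to 4 dp:

16.3795 %


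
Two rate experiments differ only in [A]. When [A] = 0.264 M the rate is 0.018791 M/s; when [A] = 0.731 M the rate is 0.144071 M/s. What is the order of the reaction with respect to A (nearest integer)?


Rate is proportional to [A]^n, so rate2/rate1 = ([A]2/[A]1)^n. Take logs to solve for n.
rate2/rate1 = 0.144071 / 0.018791 = 7.667
[A]2/[A]1 = 0.731 / 0.264 = 2.7689
n = ln(7.667) / ln(2.7689) = 2.0
Nearest integer order:

2


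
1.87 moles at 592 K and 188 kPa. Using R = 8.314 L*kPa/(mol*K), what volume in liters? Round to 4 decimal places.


PV = nRT, solve for V = nRT / P.
nRT = 1.87 * 8.314 * 592 = 9203.9306
V = 9203.9306 / 188
V = 48.95707766 L, rounded to 4 dp:

48.9571 L


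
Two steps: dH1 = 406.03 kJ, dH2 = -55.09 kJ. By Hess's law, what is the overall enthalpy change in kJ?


Hess's law: enthalpy is a state function, so add the step enthalpies.
dH_total = dH1 + dH2 = 406.03 + (-55.09)
dH_total = 350.94 kJ:

350.94 kJ


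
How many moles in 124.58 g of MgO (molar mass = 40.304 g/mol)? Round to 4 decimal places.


n = mass / M
n = 124.58 / 40.304
n = 3.09100834 mol, rounded to 4 dp:

3.0910 mol


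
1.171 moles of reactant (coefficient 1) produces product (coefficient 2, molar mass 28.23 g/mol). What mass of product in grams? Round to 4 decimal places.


Use the coefficient ratio to convert reactant moles to product moles, then multiply by the product's molar mass.
moles_P = moles_R * (coeff_P / coeff_R) = 1.171 * (2/1) = 2.342
mass_P = moles_P * M_P = 2.342 * 28.23
mass_P = 66.11466 g, rounded to 4 dp:

66.1147 g


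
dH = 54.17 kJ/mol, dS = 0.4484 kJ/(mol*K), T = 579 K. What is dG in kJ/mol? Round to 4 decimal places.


Gibbs: dG = dH - T*dS (consistent units, dS already in kJ/(mol*K)).
T*dS = 579 * 0.4484 = 259.6236
dG = 54.17 - (259.6236)
dG = -205.4536 kJ/mol, rounded to 4 dp:

-205.4536 kJ/mol


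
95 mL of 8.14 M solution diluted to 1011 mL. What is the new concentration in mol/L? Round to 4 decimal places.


Dilution: M1*V1 = M2*V2, solve for M2.
M2 = M1*V1 / V2
M2 = 8.14 * 95 / 1011
M2 = 773.3 / 1011
M2 = 0.76488625 mol/L, rounded to 4 dp:

0.7649 mol/L


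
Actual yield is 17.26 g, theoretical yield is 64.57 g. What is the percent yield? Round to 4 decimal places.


% yield = 100 * actual / theoretical
% yield = 100 * 17.26 / 64.57
% yield = 26.73067988 %, rounded to 4 dp:

26.7307 %


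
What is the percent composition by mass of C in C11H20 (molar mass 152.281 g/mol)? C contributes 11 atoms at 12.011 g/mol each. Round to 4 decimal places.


pct = 100 * (n_elem * M_elem) / M_total
mass_contribution = 11 * 12.011 = 132.121 g/mol
pct = 100 * 132.121 / 152.281
pct = 86.76131625 %, rounded to 4 dp:

86.7613 %


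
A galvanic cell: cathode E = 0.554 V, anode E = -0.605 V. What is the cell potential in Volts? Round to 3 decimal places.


Standard cell potential: E_cell = E_cathode - E_anode.
E_cell = 0.554 - (-0.605)
E_cell = 1.159 V, rounded to 3 dp:

1.159 V


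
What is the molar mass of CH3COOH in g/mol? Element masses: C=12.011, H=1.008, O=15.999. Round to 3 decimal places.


M = sum(count * atomic_mass) over atoms.
M = 2*12.011 + 4*1.008 + 2*15.999
M = 24.022 + 4.032 + 31.998
M = 60.052 g/mol, rounded to 3 dp:

60.052 g/mol


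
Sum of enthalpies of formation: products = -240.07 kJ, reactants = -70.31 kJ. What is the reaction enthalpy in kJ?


dH_rxn = sum(dH_f products) - sum(dH_f reactants)
dH_rxn = -240.07 - (-70.31)
dH_rxn = -169.76 kJ:

-169.76 kJ


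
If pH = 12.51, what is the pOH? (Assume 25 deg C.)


At 25 deg C, pH + pOH = 14.
pOH = 14 - pH = 14 - 12.51
pOH = 1.49:

1.49


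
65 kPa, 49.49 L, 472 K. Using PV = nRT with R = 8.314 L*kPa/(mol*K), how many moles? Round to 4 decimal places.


PV = nRT, solve for n = PV / (RT).
PV = 65 * 49.49 = 3216.85
RT = 8.314 * 472 = 3924.208
n = 3216.85 / 3924.208
n = 0.81974503 mol, rounded to 4 dp:

0.8197 mol


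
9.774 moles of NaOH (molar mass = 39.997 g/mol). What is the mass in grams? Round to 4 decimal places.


mass = n * M
mass = 9.774 * 39.997
mass = 390.930678 g, rounded to 4 dp:

390.9307 g


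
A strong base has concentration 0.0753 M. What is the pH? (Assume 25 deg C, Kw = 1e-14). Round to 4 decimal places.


A strong base dissociates completely, so [OH-] equals the given concentration.
pOH = -log10([OH-]) = -log10(0.0753) = 1.123205
pH = 14 - pOH = 14 - 1.123205
pH = 12.876795, rounded to 4 dp:

12.8768


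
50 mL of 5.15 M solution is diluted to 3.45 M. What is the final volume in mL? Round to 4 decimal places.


Dilution: M1*V1 = M2*V2, solve for V2.
V2 = M1*V1 / M2
V2 = 5.15 * 50 / 3.45
V2 = 257.5 / 3.45
V2 = 74.63768116 mL, rounded to 4 dp:

74.6377 mL


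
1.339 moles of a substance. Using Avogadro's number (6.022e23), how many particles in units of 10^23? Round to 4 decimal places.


N = n * NA, then divide by 1e23 for the requested units.
N / 1e23 = n * 6.022
N / 1e23 = 1.339 * 6.022
N / 1e23 = 8.063458, rounded to 4 dp:

8.0635


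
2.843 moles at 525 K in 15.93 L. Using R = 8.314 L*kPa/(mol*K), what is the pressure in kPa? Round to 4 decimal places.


PV = nRT, solve for P = nRT / V.
nRT = 2.843 * 8.314 * 525 = 12409.2686
P = 12409.2686 / 15.93
P = 778.98735719 kPa, rounded to 4 dp:

778.9874 kPa


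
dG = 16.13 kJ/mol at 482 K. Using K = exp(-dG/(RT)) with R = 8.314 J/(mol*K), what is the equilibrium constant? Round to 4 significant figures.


dG is in kJ/mol; multiply by 1000 to match R in J/(mol*K).
RT = 8.314 * 482 = 4007.348 J/mol
exponent = -dG*1000 / (RT) = -(16.13*1000) / 4007.348 = -4.02510588
K = exp(-4.02510588)
K = 0.017861533, rounded to 4 significant figures:

0.01786


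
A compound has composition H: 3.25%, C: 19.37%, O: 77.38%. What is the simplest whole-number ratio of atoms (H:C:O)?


Assume 100 g of compound, divide each mass% by atomic mass to get moles, then normalize by the smallest to get a raw atom ratio.
Moles per 100 g: H: 3.25/1.008 = 3.2242, C: 19.37/12.011 = 1.6127, O: 77.38/15.999 = 4.8366
Raw ratio (divide by min = 1.6127): H: 1.999, C: 1.0, O: 2.999
Multiply by 1 to clear fractions: H: 1.999 ~= 2, C: 1.0 ~= 1, O: 2.999 ~= 3
Reduce by GCD to get the simplest whole-number ratio:

2:1:3


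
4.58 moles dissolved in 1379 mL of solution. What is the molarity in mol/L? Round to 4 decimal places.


Convert volume to liters: V_L = V_mL / 1000.
V_L = 1379 / 1000 = 1.379 L
M = n / V_L = 4.58 / 1.379
M = 3.32124728 mol/L, rounded to 4 dp:

3.3212 mol/L


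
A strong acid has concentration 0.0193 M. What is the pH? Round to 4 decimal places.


A strong acid dissociates completely, so [H+] equals the given concentration.
pH = -log10([H+]) = -log10(0.0193)
pH = 1.71444269, rounded to 4 dp:

1.7144


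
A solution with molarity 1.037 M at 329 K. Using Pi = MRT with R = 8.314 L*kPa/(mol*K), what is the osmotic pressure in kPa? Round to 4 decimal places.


Osmotic pressure (van't Hoff): Pi = M*R*T.
RT = 8.314 * 329 = 2735.306
Pi = 1.037 * 2735.306
Pi = 2836.512322 kPa, rounded to 4 dp:

2836.5123 kPa


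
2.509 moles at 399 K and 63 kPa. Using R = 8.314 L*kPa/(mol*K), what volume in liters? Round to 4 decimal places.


PV = nRT, solve for V = nRT / P.
nRT = 2.509 * 8.314 * 399 = 8323.0706
V = 8323.0706 / 63
V = 132.11223175 L, rounded to 4 dp:

132.1122 L


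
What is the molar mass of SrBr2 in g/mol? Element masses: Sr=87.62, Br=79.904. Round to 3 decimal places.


M = sum(count * atomic_mass) over atoms.
M = 1*87.62 + 2*79.904
M = 87.62 + 159.808
M = 247.428 g/mol, rounded to 3 dp:

247.428 g/mol


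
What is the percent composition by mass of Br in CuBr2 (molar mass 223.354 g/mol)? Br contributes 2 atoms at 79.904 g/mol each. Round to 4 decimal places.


pct = 100 * (n_elem * M_elem) / M_total
mass_contribution = 2 * 79.904 = 159.808 g/mol
pct = 100 * 159.808 / 223.354
pct = 71.54919992 %, rounded to 4 dp:

71.5492 %


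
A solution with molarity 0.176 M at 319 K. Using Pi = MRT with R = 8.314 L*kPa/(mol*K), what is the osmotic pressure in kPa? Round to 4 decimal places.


Osmotic pressure (van't Hoff): Pi = M*R*T.
RT = 8.314 * 319 = 2652.166
Pi = 0.176 * 2652.166
Pi = 466.781216 kPa, rounded to 4 dp:

466.7812 kPa


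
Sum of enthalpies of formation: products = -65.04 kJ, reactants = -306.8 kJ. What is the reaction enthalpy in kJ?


dH_rxn = sum(dH_f products) - sum(dH_f reactants)
dH_rxn = -65.04 - (-306.8)
dH_rxn = 241.76 kJ:

241.76 kJ


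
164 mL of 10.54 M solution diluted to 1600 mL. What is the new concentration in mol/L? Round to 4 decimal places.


Dilution: M1*V1 = M2*V2, solve for M2.
M2 = M1*V1 / V2
M2 = 10.54 * 164 / 1600
M2 = 1728.56 / 1600
M2 = 1.08035 mol/L, rounded to 4 dp:

1.0804 mol/L


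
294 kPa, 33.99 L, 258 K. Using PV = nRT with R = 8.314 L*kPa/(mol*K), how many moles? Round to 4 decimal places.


PV = nRT, solve for n = PV / (RT).
PV = 294 * 33.99 = 9993.06
RT = 8.314 * 258 = 2145.012
n = 9993.06 / 2145.012
n = 4.65874317 mol, rounded to 4 dp:

4.6587 mol


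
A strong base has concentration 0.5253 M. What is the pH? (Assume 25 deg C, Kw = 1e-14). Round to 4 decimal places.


A strong base dissociates completely, so [OH-] equals the given concentration.
pOH = -log10([OH-]) = -log10(0.5253) = 0.279593
pH = 14 - pOH = 14 - 0.279593
pH = 13.720407, rounded to 4 dp:

13.7204


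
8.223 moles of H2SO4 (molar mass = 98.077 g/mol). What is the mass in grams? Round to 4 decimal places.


mass = n * M
mass = 8.223 * 98.077
mass = 806.487171 g, rounded to 4 dp:

806.4872 g


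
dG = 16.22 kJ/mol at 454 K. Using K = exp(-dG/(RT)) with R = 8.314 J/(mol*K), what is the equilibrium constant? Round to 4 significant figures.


dG is in kJ/mol; multiply by 1000 to match R in J/(mol*K).
RT = 8.314 * 454 = 3774.556 J/mol
exponent = -dG*1000 / (RT) = -(16.22*1000) / 3774.556 = -4.29719416
K = exp(-4.29719416)
K = 0.013606684, rounded to 4 significant figures:

0.01361
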